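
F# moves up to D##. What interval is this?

augmented sixth

The letter names run F→D, a span of 5 letter steps, so the interval is some kind of sixth.
F# to D## is 10 semitones. A major sixth is 9, so 10 makes it augmented.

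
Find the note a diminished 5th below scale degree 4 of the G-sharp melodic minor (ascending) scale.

F##

Scale degree 4 of G# melodic minor (ascending) is C#.
A diminished fifth (6 semitones) below C# lands on the letter F, giving F##.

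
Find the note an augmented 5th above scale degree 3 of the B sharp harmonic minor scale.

A##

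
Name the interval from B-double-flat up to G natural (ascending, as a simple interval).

The letter names run B→G, a span of 5 letter steps, so the interval is some kind of sixth.
Bbb to G is 10 semitones. A major sixth is 9, so 10 makes it augmented.

augmented sixth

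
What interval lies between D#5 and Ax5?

The letter names run D→A, a span of 4 letter steps, so the interval is some kind of fifth.
D# to A## is 8 semitones. A perfect fifth is 7, so 8 makes it augmented.

augmented fifth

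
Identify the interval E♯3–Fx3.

major second

Counting letters E–F gives a second.
E#→F## = 2 semitones, exactly the major second.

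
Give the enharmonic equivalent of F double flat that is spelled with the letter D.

D#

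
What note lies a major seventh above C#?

B#

A seventh above C lands on the letter B.
A major seventh spans 11 semitones, so C# moves to pitch class 0. On the letter B that is B#.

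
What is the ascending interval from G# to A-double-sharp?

Counting letters G–A gives a second.
G#→A## = 3 semitones, 1 wider than the major second (2), so augmented.

augmented second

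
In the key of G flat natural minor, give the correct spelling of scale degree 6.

The Gb natural minor scale runs Gb Ab Bbb Cb Db Ebb Fb.
Degree 6 is Ebb.

Ebb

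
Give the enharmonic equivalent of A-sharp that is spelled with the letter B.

Bb

Plain B sits 1 semitone above A#, so on the letter B the same pitch needs a flat: Bb.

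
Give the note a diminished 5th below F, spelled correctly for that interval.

B

A fifth below F lands on the letter B.
A diminished fifth spans 6 semitones, so F moves to pitch class 11. On the letter B that is B.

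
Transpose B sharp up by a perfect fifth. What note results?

F##

A fifth above B lands on the letter F.
A perfect fifth spans 7 semitones, so B# moves to pitch class 7. On the letter F that is F##.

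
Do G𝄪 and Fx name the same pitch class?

No

Two spellings are enharmonically equivalent only if they share a pitch class.
Here G## → 9, F## → 7; 7 ≠ 9, so they are not.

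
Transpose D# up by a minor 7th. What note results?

C#

A seventh above D lands on the letter C.
A minor seventh spans 10 semitones, so D# moves to pitch class 1. On the letter C that is C#.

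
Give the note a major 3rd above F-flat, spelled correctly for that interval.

Ab

F up a major third is A, so the target letter is A.
From Fb, a major third is 4 semitones up: Ab.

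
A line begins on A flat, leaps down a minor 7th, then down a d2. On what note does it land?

A#

A minor seventh down from Ab is Bb (letter B, 10 semitones down).
A diminished second down from Bb is A# (letter A, 0 semitones down).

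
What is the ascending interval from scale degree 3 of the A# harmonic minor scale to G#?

perfect fifth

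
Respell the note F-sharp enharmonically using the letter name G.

Gb

F# is pitch class 6. The letter G alone is pitch class 7.
To reach pitch class 6 from G requires an offset of -1 semitone, i.e. flat: Gb.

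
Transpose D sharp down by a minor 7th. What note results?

E#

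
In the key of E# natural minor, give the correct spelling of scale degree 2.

F##

The E# natural minor scale runs E# F## G# A# B# C# D#.
Degree 2 is F##.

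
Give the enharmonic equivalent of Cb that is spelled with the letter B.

B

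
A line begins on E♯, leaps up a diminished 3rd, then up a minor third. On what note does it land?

Bb

A diminished third up from E# is G (letter G, 2 semitones up).
A minor third up from G is Bb (letter B, 3 semitones up).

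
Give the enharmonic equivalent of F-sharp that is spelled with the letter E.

E##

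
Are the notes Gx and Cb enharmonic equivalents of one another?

No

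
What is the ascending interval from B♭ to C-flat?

minor second

The letter names run B→C, a span of 1 letter step, so the interval is some kind of second.
Bb to Cb is 1 semitone. A major second is 2, so 1 makes it minor.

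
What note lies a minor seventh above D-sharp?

C#

D up a major seventh is C#, so the target letter is C.
From D#, a minor seventh is 10 semitones up: C#.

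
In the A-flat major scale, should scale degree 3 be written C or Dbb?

Each scale degree takes a distinct letter name. Degree 3 of a scale on A must use the letter C.
C and Dbb are enharmonically the same pitch, but only C uses the letter C, so it is the correct spelling here.

C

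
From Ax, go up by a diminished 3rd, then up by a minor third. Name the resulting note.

A diminished third up from A## is C# (letter C, 2 semitones up).
A minor third up from C# is E (letter E, 3 semitones up).

E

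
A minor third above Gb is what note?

Bbb

A third above G lands on the letter B.
A minor third spans 3 semitones, so Gb moves to pitch class 9. On the letter B that is Bbb.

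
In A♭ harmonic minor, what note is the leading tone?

The Ab harmonic minor scale runs Ab Bb Cb Db Eb Fb G.
Degree 7 is G.

G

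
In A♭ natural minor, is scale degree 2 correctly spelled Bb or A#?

Each scale degree takes a distinct letter name. Degree 2 of a scale on A must use the letter B.
Bb and A# are enharmonically the same pitch, but only Bb uses the letter B, so it is the correct spelling here.

Bb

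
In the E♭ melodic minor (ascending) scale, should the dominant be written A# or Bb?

Bb

Each scale degree takes a distinct letter name. Degree 5 of a scale on E must use the letter B.
Bb and A# are enharmonically the same pitch, but only Bb uses the letter B, so it is the correct spelling here.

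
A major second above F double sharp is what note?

G##

F up a major second is G, so the target letter is G.
From F##, a major second is 2 semitones up: G##.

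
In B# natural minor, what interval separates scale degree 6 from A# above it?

major second

Scale degree 6 of B# natural minor is G#.
G# up to A#: letters G→A make it a second; 2 semitones makes it major.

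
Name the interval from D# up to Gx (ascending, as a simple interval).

Counting letters D–E–F–G gives a fourth.
D#→G## = 6 semitones, 1 wider than the perfect fourth (5), so augmented.

augmented fourth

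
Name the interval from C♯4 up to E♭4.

diminished third

Counting letters C–D–E gives a third.
C#→Eb = 2 semitones, 2 narrower than the major third (4), so diminished.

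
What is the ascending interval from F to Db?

minor sixth

Counting letters F–G–A–B–C–D gives a sixth.
F→Db = 8 semitones, 1 narrower than the major sixth (9), so minor.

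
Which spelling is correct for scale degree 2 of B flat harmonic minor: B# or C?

Each scale degree takes a distinct letter name. Degree 2 of a scale on B must use the letter C.
C and B# are enharmonically the same pitch, but only C uses the letter C, so it is the correct spelling here.

C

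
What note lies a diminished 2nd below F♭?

E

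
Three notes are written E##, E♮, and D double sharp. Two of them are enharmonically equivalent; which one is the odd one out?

E##

In 12-tone equal temperament, enharmonic equivalents share a pitch class. E## is pitch class 6; E is pitch class 4; D## is pitch class 4.
E and D## share pitch class 4, while E## is pitch class 6.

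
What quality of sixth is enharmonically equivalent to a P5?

diminished

A perfect fifth spans 7 semitones.
A sixth spanning 7 semitones is diminished (the major sixth is 9).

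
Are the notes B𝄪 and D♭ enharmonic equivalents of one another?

Yes

B## is pitch class 1; Db is pitch class 1.
All spellings map to pitch class 1, so they are enharmonically equivalent.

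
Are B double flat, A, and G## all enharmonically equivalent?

Yes

Bbb = pitch class 9 and A = pitch class 9 and G## = pitch class 9 — the same pitch class, so they are enharmonic equivalents.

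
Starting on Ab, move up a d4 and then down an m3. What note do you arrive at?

Bbb

A diminished fourth up from Ab is Dbb (letter D, 4 semitones up).
A minor third down from Dbb is Bbb (letter B, 3 semitones down).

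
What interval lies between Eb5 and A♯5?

The letter names run E→A, a span of 3 letter steps, so the interval is some kind of fourth.
Eb to A# is 7 semitones. A perfect fourth is 5, so 7 makes it doubly augmented.

doubly augmented fourth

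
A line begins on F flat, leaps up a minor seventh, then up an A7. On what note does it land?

D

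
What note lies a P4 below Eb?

Bb

A fourth below E lands on the letter B.
A perfect fourth spans 5 semitones, so Eb moves to pitch class 10. On the letter B that is Bb.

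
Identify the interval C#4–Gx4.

augmented fifth

The letter names run C→G, a span of 4 letter steps, so the interval is some kind of fifth.
C# to G## is 8 semitones. A perfect fifth is 7, so 8 makes it augmented.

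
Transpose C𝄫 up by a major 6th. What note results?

A sixth above C lands on the letter A.
A major sixth spans 9 semitones, so Cbb moves to pitch class 7. On the letter A that is Abb.

Abb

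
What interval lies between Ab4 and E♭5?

The letter names run A→E, a span of 4 letter steps, so the interval is some kind of fifth.
Ab to Eb is 7 semitones. A perfect fifth is 7, so 7 makes it perfect.

perfect fifth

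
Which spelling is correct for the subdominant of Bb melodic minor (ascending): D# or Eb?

Each scale degree takes a distinct letter name. Degree 4 of a scale on B must use the letter E.
Eb and D# are enharmonically the same pitch, but only Eb uses the letter E, so it is the correct spelling here.

Eb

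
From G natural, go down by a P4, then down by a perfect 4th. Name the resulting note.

A

A perfect fourth down from G is D (letter D, 5 semitones down).
A perfect fourth down from D is A (letter A, 5 semitones down).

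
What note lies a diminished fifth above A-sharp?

E

A up a perfect fifth is E, so the target letter is E.
From A#, a diminished fifth is 6 semitones up: E.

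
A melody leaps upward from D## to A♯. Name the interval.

diminished fifth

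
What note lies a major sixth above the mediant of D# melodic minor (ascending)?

The mediant of D# melodic minor (ascending) is F#.
A major sixth (9 semitones) above F# lands on the letter D, giving D#.

D#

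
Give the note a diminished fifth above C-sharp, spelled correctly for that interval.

G

A fifth above C lands on the letter G.
A diminished fifth spans 6 semitones, so C# moves to pitch class 7. On the letter G that is G.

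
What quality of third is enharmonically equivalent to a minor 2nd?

A minor second spans 1 semitone.
A third spanning 1 semitone is doubly diminished (the major third is 4).

doubly diminished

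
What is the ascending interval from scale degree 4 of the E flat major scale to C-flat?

minor third

Scale degree 4 of Eb major is Ab.
Ab up to Cb: letters A→C make it a third; 3 semitones makes it minor.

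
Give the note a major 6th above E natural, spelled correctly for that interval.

C#

E up a major sixth is C#, so the target letter is C.
From E, a major sixth is 9 semitones up: C#.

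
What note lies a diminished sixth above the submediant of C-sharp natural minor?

Fb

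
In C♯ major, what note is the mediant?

E#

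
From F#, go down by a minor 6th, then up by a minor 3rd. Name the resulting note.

C#

A minor sixth down from F# is A# (letter A, 8 semitones down).
A minor third up from A# is C# (letter C, 3 semitones up).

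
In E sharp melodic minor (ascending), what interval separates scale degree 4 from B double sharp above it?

augmented second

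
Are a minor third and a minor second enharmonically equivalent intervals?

No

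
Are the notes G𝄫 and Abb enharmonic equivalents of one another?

No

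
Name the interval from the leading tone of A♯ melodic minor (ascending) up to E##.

major sixth

The leading tone of A# melodic minor (ascending) is G##.
G## up to E##: letters G→E make it a sixth; 9 semitones makes it major.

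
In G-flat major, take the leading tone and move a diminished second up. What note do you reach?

Gbb

The leading tone of Gb major is F.
A diminished second (0 semitones) above F lands on the letter G, giving Gbb.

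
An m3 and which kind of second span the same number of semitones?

A minor third spans 3 semitones.
A second spanning 3 semitones is augmented (the major second is 2).

augmented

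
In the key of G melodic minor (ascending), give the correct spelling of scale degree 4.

C

The G melodic minor (ascending) scale runs G A Bb C D E F#.
Degree 4 is C.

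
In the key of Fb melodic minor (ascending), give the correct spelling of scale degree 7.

Eb

Degree 7 takes the letter 6 steps above F, which is E.
In melodic minor (ascending), degree 7 sits 11 semitones above the tonic. Fb + 11 semitones is pitch class 3, spelled on E as Eb.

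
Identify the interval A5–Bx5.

doubly augmented second

Counting letters A–B gives a second.
A→B## = 4 semitones, 2 wider than the major second (2), so doubly augmented.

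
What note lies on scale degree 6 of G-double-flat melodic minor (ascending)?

Degree 6 takes the letter 5 steps above G, which is E.
In melodic minor (ascending), degree 6 sits 9 semitones above the tonic. Gbb + 9 semitones is pitch class 2, spelled on E as Ebb.

Ebb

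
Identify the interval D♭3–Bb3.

The letter names run D→B, a span of 5 letter steps, so the interval is some kind of sixth.
Db to Bb is 9 semitones. A major sixth is 9, so 9 makes it major.

major sixth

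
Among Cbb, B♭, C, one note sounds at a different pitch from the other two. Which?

In 12-tone equal temperament, enharmonic equivalents share a pitch class. Cbb is pitch class 10; Bb is pitch class 10; C is pitch class 0.
Cbb and Bb share pitch class 10, while C is pitch class 0.

C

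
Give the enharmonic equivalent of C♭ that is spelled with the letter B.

Plain B sits at the same pitch as Cb, so on the letter B the same pitch needs a natural: B.

B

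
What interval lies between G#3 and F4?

The letter names run G→F, a span of 6 letter steps, so the interval is some kind of seventh.
G# to F is 9 semitones. A major seventh is 11, so 9 makes it diminished.

diminished seventh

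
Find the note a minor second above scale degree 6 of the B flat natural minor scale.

Abb

Scale degree 6 of Bb natural minor is Gb.
A minor second (1 semitone) above Gb lands on the letter A, giving Abb.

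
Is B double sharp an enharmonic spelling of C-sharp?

B## is pitch class 1; C# is pitch class 1.
All spellings map to pitch class 1, so they are enharmonically equivalent.

Yes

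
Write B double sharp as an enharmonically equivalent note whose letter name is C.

C#

B## is pitch class 1. The letter C alone is pitch class 0.
To reach pitch class 1 from C requires an offset of +1 semitone, i.e. sharp: C#.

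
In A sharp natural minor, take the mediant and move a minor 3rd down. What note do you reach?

The mediant of A# natural minor is C#.
A minor third (3 semitones) below C# lands on the letter A, giving A#.

A#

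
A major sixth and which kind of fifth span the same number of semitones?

doubly augmented

A major sixth spans 9 semitones.
A fifth spanning 9 semitones is doubly augmented (the perfect fifth is 7).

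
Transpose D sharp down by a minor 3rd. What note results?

B#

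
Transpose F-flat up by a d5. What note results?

Cbb

A fifth above F lands on the letter C.
A diminished fifth spans 6 semitones, so Fb moves to pitch class 10. On the letter C that is Cbb.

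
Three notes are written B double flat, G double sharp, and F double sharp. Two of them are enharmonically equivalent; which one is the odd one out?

In 12-tone equal temperament, enharmonic equivalents share a pitch class. Bbb is pitch class 9; G## is pitch class 9; F## is pitch class 7.
Bbb and G## share pitch class 9, while F## is pitch class 7.

F##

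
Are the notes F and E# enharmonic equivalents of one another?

Yes

F is pitch class 5; E# is pitch class 5.
All spellings map to pitch class 5, so they are enharmonically equivalent.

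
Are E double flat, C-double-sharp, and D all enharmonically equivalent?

Ebb = pitch class 2 and C## = pitch class 2 and D = pitch class 2 — the same pitch class, so they are enharmonic equivalents.

Yes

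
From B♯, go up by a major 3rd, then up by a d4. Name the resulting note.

A major third up from B# is D## (letter D, 4 semitones up).
A diminished fourth up from D## is G# (letter G, 4 semitones up).

G#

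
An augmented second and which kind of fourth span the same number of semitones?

doubly diminished

An augmented second spans 3 semitones.
A fourth spanning 3 semitones is doubly diminished (the perfect fourth is 5).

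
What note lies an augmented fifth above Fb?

F up a perfect fifth is C, so the target letter is C.
From Fb, an augmented fifth is 8 semitones up: C.

C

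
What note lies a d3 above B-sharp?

A third above B lands on the letter D.
A diminished third spans 2 semitones, so B# moves to pitch class 2. On the letter D that is D.

D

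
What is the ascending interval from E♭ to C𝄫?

Counting letters E–F–G–A–B–C gives a sixth.
Eb→Cbb = 7 semitones, 2 narrower than the major sixth (9), so diminished.

diminished sixth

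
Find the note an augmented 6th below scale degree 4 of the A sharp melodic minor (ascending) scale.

F

Scale degree 4 of A# melodic minor (ascending) is D#.
An augmented sixth (10 semitones) below D# lands on the letter F, giving F.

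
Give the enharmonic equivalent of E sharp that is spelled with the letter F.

F

Plain F sits at the same pitch as E#, so on the letter F the same pitch needs a natural: F.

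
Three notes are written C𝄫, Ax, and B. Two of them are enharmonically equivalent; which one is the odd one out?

Cbb

In 12-tone equal temperament, enharmonic equivalents share a pitch class. Cbb is pitch class 10; A## is pitch class 11; B is pitch class 11.
A## and B share pitch class 11, while Cbb is pitch class 10.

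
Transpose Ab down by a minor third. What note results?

A third below A lands on the letter F.
A minor third spans 3 semitones, so Ab moves to pitch class 5. On the letter F that is F.

F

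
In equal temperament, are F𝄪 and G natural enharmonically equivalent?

Yes

F## = pitch class 7 and G = pitch class 7 — the same pitch class, so they are enharmonic equivalents.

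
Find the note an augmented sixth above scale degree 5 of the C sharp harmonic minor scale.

E##

Scale degree 5 of C# harmonic minor is G#.
An augmented sixth (10 semitones) above G# lands on the letter E, giving E##.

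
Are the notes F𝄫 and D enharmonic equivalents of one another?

No

Two spellings are enharmonically equivalent only if they share a pitch class.
Here Fbb → 3, D → 2; 2 ≠ 3, so they are not.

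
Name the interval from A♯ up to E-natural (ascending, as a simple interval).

The letter names run A→E, a span of 4 letter steps, so the interval is some kind of fifth.
A# to E is 6 semitones. A perfect fifth is 7, so 6 makes it diminished.

diminished fifth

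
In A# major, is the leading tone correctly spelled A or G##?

G##

Each scale degree takes a distinct letter name. Degree 7 of a scale on A must use the letter G.
G## and A are enharmonically the same pitch, but only G## uses the letter G, so it is the correct spelling here.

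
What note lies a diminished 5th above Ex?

B#

E up a perfect fifth is B, so the target letter is B.
From E##, a diminished fifth is 6 semitones up: B#.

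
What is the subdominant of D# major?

The D# major scale runs D# E# F## G# A# B# C##.
Degree 4 is G#.

G#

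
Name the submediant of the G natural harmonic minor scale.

Eb

The G harmonic minor scale runs G A Bb C D Eb F#.
Degree 6 is Eb.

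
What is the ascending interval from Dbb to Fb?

Counting letters D–E–F gives a third.
Dbb→Fb = 4 semitones, exactly the major third.

major third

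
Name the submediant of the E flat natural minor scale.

The Eb natural minor scale runs Eb F Gb Ab Bb Cb Db.
Degree 6 is Cb.

Cb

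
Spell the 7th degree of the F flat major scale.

Eb

The Fb major scale runs Fb Gb Ab Bbb Cb Db Eb.
Degree 7 is Eb.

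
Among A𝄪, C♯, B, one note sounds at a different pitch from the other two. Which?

In 12-tone equal temperament, enharmonic equivalents share a pitch class. A## is pitch class 11; C# is pitch class 1; B is pitch class 11.
A## and B share pitch class 11, while C# is pitch class 1.

C#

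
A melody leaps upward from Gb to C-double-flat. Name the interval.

diminished fourth

The letter names run G→C, a span of 3 letter steps, so the interval is some kind of fourth.
Gb to Cbb is 4 semitones. A perfect fourth is 5, so 4 makes it diminished.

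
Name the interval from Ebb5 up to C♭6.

major sixth

Counting letters E–F–G–A–B–C gives a sixth.
Ebb→Cb = 9 semitones, exactly the major sixth.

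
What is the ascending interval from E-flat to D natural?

major seventh

Counting letters E–F–G–A–B–C–D gives a seventh.
Eb→D = 11 semitones, exactly the major seventh.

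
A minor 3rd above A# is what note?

C#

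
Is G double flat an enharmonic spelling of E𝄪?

No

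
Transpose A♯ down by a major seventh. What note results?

B

A down a major seventh is Bb, so the target letter is B.
From A#, a major seventh is 11 semitones down: B.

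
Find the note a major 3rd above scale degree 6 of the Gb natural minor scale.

Gb

Scale degree 6 of Gb natural minor is Ebb.
A major third (4 semitones) above Ebb lands on the letter G, giving Gb.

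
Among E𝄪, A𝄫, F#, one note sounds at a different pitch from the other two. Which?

In 12-tone equal temperament, enharmonic equivalents share a pitch class. E## is pitch class 6; Abb is pitch class 7; F# is pitch class 6.
E## and F# share pitch class 6, while Abb is pitch class 7.

Abb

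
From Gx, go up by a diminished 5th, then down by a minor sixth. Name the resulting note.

A diminished fifth up from G## is D# (letter D, 6 semitones up).
A minor sixth down from D# is F## (letter F, 8 semitones down).

F##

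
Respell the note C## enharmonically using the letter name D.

C## is pitch class 2. The letter D alone is pitch class 2.
Pitch class 2 on D needs no accidental: D.

D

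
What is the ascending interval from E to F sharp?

major second

Counting letters E–F gives a second.
E→F# = 2 semitones, exactly the major second.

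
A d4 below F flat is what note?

C

A fourth below F lands on the letter C.
A diminished fourth spans 4 semitones, so Fb moves to pitch class 0. On the letter C that is C.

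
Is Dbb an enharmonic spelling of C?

Yes

Dbb = pitch class 0 and C = pitch class 0 — the same pitch class, so they are enharmonic equivalents.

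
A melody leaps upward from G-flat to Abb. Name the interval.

minor second

The letter names run G→A, a span of 1 letter step, so the interval is some kind of second.
Gb to Abb is 1 semitone. A major second is 2, so 1 makes it minor.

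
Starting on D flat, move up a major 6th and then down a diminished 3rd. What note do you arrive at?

G#

A major sixth up from Db is Bb (letter B, 9 semitones up).
A diminished third down from Bb is G# (letter G, 2 semitones down).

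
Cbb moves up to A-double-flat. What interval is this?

Counting letters C–D–E–F–G–A gives a sixth.
Cbb→Abb = 9 semitones, exactly the major sixth.

major sixth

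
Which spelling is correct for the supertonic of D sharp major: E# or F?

Each scale degree takes a distinct letter name. Degree 2 of a scale on D must use the letter E.
E# and F are enharmonically the same pitch, but only E# uses the letter E, so it is the correct spelling here.

E#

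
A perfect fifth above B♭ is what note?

B up a perfect fifth is F#, so the target letter is F.
From Bb, a perfect fifth is 7 semitones up: F.

F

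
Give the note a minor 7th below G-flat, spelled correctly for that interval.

Ab

A seventh below G lands on the letter A.
A minor seventh spans 10 semitones, so Gb moves to pitch class 8. On the letter A that is Ab.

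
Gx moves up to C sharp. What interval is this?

The letter names run G→C, a span of 3 letter steps, so the interval is some kind of fourth.
G## to C# is 4 semitones. A perfect fourth is 5, so 4 makes it diminished.

diminished fourth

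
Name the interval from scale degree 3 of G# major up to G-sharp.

minor sixth

Scale degree 3 of G# major is B#.
B# up to G#: letters B→G make it a sixth; 8 semitones makes it minor.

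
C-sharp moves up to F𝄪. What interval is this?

augmented fourth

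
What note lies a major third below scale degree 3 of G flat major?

Gb

Scale degree 3 of Gb major is Bb.
A major third (4 semitones) below Bb lands on the letter G, giving Gb.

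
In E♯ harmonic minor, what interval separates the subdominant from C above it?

diminished third

The subdominant of E# harmonic minor is A#.
A# up to C: letters A→C make it a third; 2 semitones makes it diminished.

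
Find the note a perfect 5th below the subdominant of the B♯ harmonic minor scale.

The subdominant of B# harmonic minor is E#.
A perfect fifth (7 semitones) below E# lands on the letter A, giving A#.

A#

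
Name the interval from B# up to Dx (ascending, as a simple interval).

The letter names run B→D, a span of 2 letter steps, so the interval is some kind of third.
B# to D## is 4 semitones. A major third is 4, so 4 makes it major.

major third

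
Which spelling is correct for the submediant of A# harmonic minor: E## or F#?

Each scale degree takes a distinct letter name. Degree 6 of a scale on A must use the letter F.
F# and E## are enharmonically the same pitch, but only F# uses the letter F, so it is the correct spelling here.

F#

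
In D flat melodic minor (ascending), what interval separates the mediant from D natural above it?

augmented sixth

The mediant of Db melodic minor (ascending) is Fb.
Fb up to D: letters F→D make it a sixth; 10 semitones makes it augmented.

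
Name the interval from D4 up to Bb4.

The letter names run D→B, a span of 5 letter steps, so the interval is some kind of sixth.
D to Bb is 8 semitones. A major sixth is 9, so 8 makes it minor.

minor sixth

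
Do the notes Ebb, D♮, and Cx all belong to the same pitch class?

Yes

Ebb is pitch class 2; D is pitch class 2; C## is pitch class 2.
All spellings map to pitch class 2, so they are enharmonically equivalent.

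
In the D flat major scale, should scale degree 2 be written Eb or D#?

Eb

Each scale degree takes a distinct letter name. Degree 2 of a scale on D must use the letter E.
Eb and D# are enharmonically the same pitch, but only Eb uses the letter E, so it is the correct spelling here.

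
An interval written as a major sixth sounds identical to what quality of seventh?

A major sixth spans 9 semitones.
A seventh spanning 9 semitones is diminished (the major seventh is 11).

diminished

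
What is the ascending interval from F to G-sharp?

Counting letters F–G gives a second.
F→G# = 3 semitones, 1 wider than the major second (2), so augmented.

augmented second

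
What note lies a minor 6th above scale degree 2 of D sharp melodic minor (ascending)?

Scale degree 2 of D# melodic minor (ascending) is E#.
A minor sixth (8 semitones) above E# lands on the letter C, giving C#.

C#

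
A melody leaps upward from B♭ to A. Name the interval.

major seventh

The letter names run B→A, a span of 6 letter steps, so the interval is some kind of seventh.
Bb to A is 11 semitones. A major seventh is 11, so 11 makes it major.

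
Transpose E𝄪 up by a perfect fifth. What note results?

E up a perfect fifth is B, so the target letter is B.
From E##, a perfect fifth is 7 semitones up: B##.

B##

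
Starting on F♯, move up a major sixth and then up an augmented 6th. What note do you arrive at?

B##

A major sixth up from F# is D# (letter D, 9 semitones up).
An augmented sixth up from D# is B## (letter B, 10 semitones up).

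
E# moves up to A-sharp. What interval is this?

perfect fourth

The letter names run E→A, a span of 3 letter steps, so the interval is some kind of fourth.
E# to A# is 5 semitones. A perfect fourth is 5, so 5 makes it perfect.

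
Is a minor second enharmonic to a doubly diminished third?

Yes

A minor second spans 1 semitone; a doubly diminished third spans 1.
They are enharmonically equivalent.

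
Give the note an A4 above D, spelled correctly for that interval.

D up a perfect fourth is G, so the target letter is G.
From D, an augmented fourth is 6 semitones up: G#.

G#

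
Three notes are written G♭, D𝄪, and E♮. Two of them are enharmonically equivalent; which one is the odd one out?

Gb

In 12-tone equal temperament, enharmonic equivalents share a pitch class. Gb is pitch class 6; D## is pitch class 4; E is pitch class 4.
D## and E share pitch class 4, while Gb is pitch class 6.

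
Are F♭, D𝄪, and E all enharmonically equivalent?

Fb is pitch class 4; D## is pitch class 4; E is pitch class 4.
All spellings map to pitch class 4, so they are enharmonically equivalent.

Yes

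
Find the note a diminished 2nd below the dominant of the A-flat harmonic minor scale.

The dominant of Ab harmonic minor is Eb.
A diminished second (0 semitones) below Eb lands on the letter D, giving D#.

D#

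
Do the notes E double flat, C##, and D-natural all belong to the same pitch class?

Yes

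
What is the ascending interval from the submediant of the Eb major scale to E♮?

The submediant of Eb major is C.
C up to E: letters C→E make it a third; 4 semitones makes it major.

major third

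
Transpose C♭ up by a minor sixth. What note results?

A sixth above C lands on the letter A.
A minor sixth spans 8 semitones, so Cb moves to pitch class 7. On the letter A that is Abb.

Abb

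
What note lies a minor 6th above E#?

C#

A sixth above E lands on the letter C.
A minor sixth spans 8 semitones, so E# moves to pitch class 1. On the letter C that is C#.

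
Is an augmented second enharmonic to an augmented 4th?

No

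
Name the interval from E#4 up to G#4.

minor third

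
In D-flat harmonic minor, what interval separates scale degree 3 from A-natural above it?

augmented third

Scale degree 3 of Db harmonic minor is Fb.
Fb up to A: letters F→A make it a third; 5 semitones makes it augmented.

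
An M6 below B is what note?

D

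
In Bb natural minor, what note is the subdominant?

Eb

Degree 4 takes the letter 3 steps above B, which is E.
In natural minor, degree 4 sits 5 semitones above the tonic. Bb + 5 semitones is pitch class 3, spelled on E as Eb.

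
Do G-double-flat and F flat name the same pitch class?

No

Two spellings are enharmonically equivalent only if they share a pitch class.
Here Gbb → 5, Fb → 4; 4 ≠ 5, so they are not.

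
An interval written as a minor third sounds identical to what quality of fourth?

doubly diminished

A minor third spans 3 semitones.
A fourth spanning 3 semitones is doubly diminished (the perfect fourth is 5).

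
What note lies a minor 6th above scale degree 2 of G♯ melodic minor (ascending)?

F#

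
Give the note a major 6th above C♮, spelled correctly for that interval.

C up a major sixth is A, so the target letter is A.
From C, a major sixth is 9 semitones up: A.

A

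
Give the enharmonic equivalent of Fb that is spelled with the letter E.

Plain E sits at the same pitch as Fb, so on the letter E the same pitch needs a natural: E.

E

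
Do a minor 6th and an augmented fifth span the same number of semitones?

Yes

A minor sixth spans 8 semitones; an augmented fifth spans 8.
They are enharmonically equivalent.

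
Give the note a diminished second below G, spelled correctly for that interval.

A second below G lands on the letter F.
A diminished second spans 0 semitones, so G moves to pitch class 7. On the letter F that is F##.

F##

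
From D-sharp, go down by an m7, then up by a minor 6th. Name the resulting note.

A minor seventh down from D# is E# (letter E, 10 semitones down).
A minor sixth up from E# is C# (letter C, 8 semitones up).

C#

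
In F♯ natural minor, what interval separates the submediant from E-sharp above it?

The submediant of F# natural minor is D.
D up to E#: letters D→E make it a second; 3 semitones makes it augmented.

augmented second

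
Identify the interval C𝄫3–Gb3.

augmented fifth

The letter names run C→G, a span of 4 letter steps, so the interval is some kind of fifth.
Cbb to Gb is 8 semitones. A perfect fifth is 7, so 8 makes it augmented.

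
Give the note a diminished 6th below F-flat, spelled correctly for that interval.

A

F down a major sixth is Ab, so the target letter is A.
From Fb, a diminished sixth is 7 semitones down: A.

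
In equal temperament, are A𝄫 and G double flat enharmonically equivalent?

No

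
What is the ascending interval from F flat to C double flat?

Counting letters F–G–A–B–C gives a fifth.
Fb→Cbb = 6 semitones, 1 narrower than the perfect fifth (7), so diminished.

diminished fifth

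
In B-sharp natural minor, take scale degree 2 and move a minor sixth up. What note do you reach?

A#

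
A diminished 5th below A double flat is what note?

Db

A fifth below A lands on the letter D.
A diminished fifth spans 6 semitones, so Abb moves to pitch class 1. On the letter D that is Db.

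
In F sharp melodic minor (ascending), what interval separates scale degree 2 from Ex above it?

augmented sixth

Scale degree 2 of F# melodic minor (ascending) is G#.
G# up to E##: letters G→E make it a sixth; 10 semitones makes it augmented.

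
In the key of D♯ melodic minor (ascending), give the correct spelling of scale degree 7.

C##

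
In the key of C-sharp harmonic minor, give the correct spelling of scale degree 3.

The C# harmonic minor scale runs C# D# E F# G# A B#.
Degree 3 is E.

E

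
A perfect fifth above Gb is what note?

Db

G up a perfect fifth is D, so the target letter is D.
From Gb, a perfect fifth is 7 semitones up: Db.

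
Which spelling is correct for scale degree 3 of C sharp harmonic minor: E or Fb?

Each scale degree takes a distinct letter name. Degree 3 of a scale on C must use the letter E.
E and Fb are enharmonically the same pitch, but only E uses the letter E, so it is the correct spelling here.

E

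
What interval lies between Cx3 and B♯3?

The letter names run C→B, a span of 6 letter steps, so the interval is some kind of seventh.
C## to B# is 10 semitones. A major seventh is 11, so 10 makes it minor.

minor seventh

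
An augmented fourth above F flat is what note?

Bb

F up a perfect fourth is Bb, so the target letter is B.
From Fb, an augmented fourth is 6 semitones up: Bb.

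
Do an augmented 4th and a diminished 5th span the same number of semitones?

An augmented fourth spans 6 semitones; a diminished fifth spans 6.
They are enharmonically equivalent.

Yes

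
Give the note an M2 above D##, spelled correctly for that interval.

A second above D lands on the letter E.
A major second spans 2 semitones, so D## moves to pitch class 6. On the letter E that is E##.

E##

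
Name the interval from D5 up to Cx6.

Counting letters D–E–F–G–A–B–C gives a seventh.
D→C## = 12 semitones, 1 wider than the major seventh (11), so augmented.

augmented seventh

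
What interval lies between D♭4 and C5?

major seventh

The letter names run D→C, a span of 6 letter steps, so the interval is some kind of seventh.
Db to C is 11 semitones. A major seventh is 11, so 11 makes it major.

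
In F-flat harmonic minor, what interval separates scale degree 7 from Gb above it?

Scale degree 7 of Fb harmonic minor is Eb.
Eb up to Gb: letters E→G make it a third; 3 semitones makes it minor.

minor third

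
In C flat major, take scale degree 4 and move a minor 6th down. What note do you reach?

Scale degree 4 of Cb major is Fb.
A minor sixth (8 semitones) below Fb lands on the letter A, giving Ab.

Ab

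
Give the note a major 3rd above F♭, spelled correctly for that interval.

A third above F lands on the letter A.
A major third spans 4 semitones, so Fb moves to pitch class 8. On the letter A that is Ab.

Ab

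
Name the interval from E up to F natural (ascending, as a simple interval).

minor second

The letter names run E→F, a span of 1 letter step, so the interval is some kind of second.
E to F is 1 semitone. A major second is 2, so 1 makes it minor.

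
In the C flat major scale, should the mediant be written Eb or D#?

Eb

Each scale degree takes a distinct letter name. Degree 3 of a scale on C must use the letter E.
Eb and D# are enharmonically the same pitch, but only Eb uses the letter E, so it is the correct spelling here.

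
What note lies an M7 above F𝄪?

E##

F up a major seventh is E, so the target letter is E.
From F##, a major seventh is 11 semitones up: E##.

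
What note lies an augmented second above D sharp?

D up a major second is E, so the target letter is E.
From D#, an augmented second is 3 semitones up: E##.

E##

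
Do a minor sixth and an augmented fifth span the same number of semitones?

Yes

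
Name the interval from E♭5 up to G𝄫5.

Counting letters E–F–G gives a third.
Eb→Gbb = 2 semitones, 2 narrower than the major third (4), so diminished.

diminished third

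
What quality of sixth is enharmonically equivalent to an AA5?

major

A doubly augmented fifth spans 9 semitones.
A sixth spanning 9 semitones is major (the major sixth is 9).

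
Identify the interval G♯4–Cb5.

doubly diminished fourth

Counting letters G–A–B–C gives a fourth.
G#→Cb = 3 semitones, 2 narrower than the perfect fourth (5), so doubly diminished.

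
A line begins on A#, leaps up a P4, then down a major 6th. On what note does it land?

F#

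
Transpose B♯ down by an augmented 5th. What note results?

B down a perfect fifth is E, so the target letter is E.
From B#, an augmented fifth is 8 semitones down: E.

E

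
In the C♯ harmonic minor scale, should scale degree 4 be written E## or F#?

Each scale degree takes a distinct letter name. Degree 4 of a scale on C must use the letter F.
F# and E## are enharmonically the same pitch, but only F# uses the letter F, so it is the correct spelling here.

F#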